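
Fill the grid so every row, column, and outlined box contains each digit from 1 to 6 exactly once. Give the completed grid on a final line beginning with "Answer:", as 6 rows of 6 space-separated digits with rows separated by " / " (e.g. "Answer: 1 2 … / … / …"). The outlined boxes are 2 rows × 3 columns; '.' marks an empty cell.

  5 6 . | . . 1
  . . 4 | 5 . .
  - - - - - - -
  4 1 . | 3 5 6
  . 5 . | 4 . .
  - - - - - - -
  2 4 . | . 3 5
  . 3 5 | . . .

Step 1. [r1c4∈{2}] r1c4 has the single candidate 2, so r1c4=2.
Step 2. [r4c6∈{2}] r4c6's peers cover all but 2 ⇒ r4c6=2.
Step 3. [r6c5∈{1,2,4,6}] in row 6, 2 fits only at r6c5. So r6c5=2.
Step 4. [r5c3∈{1,6}] r5c3 is the only open cell in col 3 admitting 1. So r5c3=1.
Step 5. [r1c3∈{3}] r1c3 is down to just 3. So r1c3=3.
Step 6. [r6c1∈{6}] nothing but 6 survives at r6c1, so r6c1=6.
Step 7. [r6c4∈{1}] only 1 remains possible at r6c4, so r6c4=1.
Step 8. [r2c1∈{1}] nothing but 1 survives at r2c1. So r2c1=1.
Step 9. [r4c5∈{1}] only 1 remains possible at r4c5, so r4c5=1.
Step 10. [r2c2∈{2}] r2c2 is down to just 2. So r2c2=2.
Step 11. [r4c3∈{6}] nothing but 6 survives at r4c3, so r4c3=6.
Step 12. [r5c4∈{6}] nothing but 6 survives at r5c4. So r5c4=6.
Step 13. [r3c3∈{2}] r3c3's peers cover all but 2 ⇒ r3c3=2.
Step 14. [r6c6∈{4}] nothing but 4 survives at r6c6, so r6c6=4.
Step 15. [r2c5∈{6}] nothing but 6 survives at r2c5, so r2c5=6.
Step 16. [r2c6∈{3}] nothing but 3 survives at r2c6 ⇒ r2c6=3.
Step 17. [r4c1∈{3}] r4c1 is down to just 3. So r4c1=3.
Step 18. [r1c5∈{4}] r1c5's peers cover all but 4. So r1c5=4.

Answer: 5 6 3 2 4 1 / 1 2 4 5 6 3 / 4 1 2 3 5 6 / 3 5 6 4 1 2 / 2 4 1 6 3 5 / 6 3 5 1 2 4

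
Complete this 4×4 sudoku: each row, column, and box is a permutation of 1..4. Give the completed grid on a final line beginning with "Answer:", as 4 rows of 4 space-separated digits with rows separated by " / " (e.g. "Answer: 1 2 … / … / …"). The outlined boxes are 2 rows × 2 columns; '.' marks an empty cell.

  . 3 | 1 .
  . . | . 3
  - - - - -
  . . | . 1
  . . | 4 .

Step 1. [r4c4∈{2}] r4c4's peers cover all but 2. So r4c4=2.
Step 2. [r1c1∈{2,4}] in row 1, 2 fits only at r1c1, so r1c1=2.
Step 3. [r4c1∈{1,3}] 3 has one home in row 4: r4c1, so r4c1=3.
Step 4. [r3c1∈{4}] r3c1's peers cover all but 4, so r3c1=4.
Step 5. [r2c1∈{1}] r2c1 is down to just 1 ⇒ r2c1=1.
Step 6. [r1c4∈{4}] r1c4 is down to just 4. So r1c4=4.
Step 7. [r2c3∈{2}] r2c3 is down to just 2. So r2c3=2.
Step 8. [r2c2∈{4}] nothing but 4 survives at r2c2. So r2c2=4.
Step 9. [r3c2∈{2}] r3c2's peers cover all but 2. So r3c2=2.
Step 10. [r3c3∈{3}] nothing but 3 survives at r3c3 ⇒ r3c3=3.
Step 11. [r4c2∈{1}] r4c2 has the single candidate 1, so r4c2=1.

Answer: 2 3 1 4 / 1 4 2 3 / 4 2 3 1 / 3 1 4 2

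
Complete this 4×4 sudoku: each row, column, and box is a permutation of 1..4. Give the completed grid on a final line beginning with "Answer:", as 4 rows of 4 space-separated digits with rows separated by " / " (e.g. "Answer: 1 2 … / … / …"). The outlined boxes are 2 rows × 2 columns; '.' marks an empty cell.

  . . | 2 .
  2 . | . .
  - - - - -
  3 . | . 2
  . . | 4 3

Step 1. [r1c1∈{1,4}] across col 1, 4 lands solely at r1c1, so r1c1=4.
Step 2. [r1c4∈{1}] nothing but 1 survives at r1c4, so r1c4=1.
Step 3. [r2c2∈{1,3}] row 2 places 1 nowhere but r2c2. So r2c2=1.
Step 4. [r3c3∈{1}] r3c3 has the single candidate 1, so r3c3=1.
Step 5. [r3c2∈{4}] r3c2 is down to just 4 ⇒ r3c2=4.
Step 6. [r2c4∈{4}] nothing but 4 survives at r2c4 ⇒ r2c4=4.
Step 7. [r4c2∈{2}] r4c2 is down to just 2, so r4c2=2.
Step 8. [r4c1∈{1}] r4c1 is down to just 1, so r4c1=1.
Step 9. [r2c3∈{3}] r2c3 is down to just 3 ⇒ r2c3=3.
Step 10. [r1c2∈{3}] r1c2's peers cover all but 3, so r1c2=3.

Answer: 4 3 2 1 / 2 1 3 4 / 3 4 1 2 / 1 2 4 3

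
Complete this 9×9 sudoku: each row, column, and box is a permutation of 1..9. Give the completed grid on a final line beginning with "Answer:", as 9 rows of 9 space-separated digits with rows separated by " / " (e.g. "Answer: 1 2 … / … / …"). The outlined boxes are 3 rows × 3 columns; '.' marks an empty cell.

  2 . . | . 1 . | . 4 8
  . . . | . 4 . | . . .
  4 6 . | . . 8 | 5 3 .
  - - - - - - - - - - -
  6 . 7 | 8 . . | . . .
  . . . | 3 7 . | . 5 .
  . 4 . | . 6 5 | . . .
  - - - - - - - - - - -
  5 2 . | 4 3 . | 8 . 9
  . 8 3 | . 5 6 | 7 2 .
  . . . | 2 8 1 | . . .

Step 1. [r6c4∈{1,9}] in col 4, 1 fits only at r6c4 ⇒ r6c4=1.
Step 2. [r9c8∈{6}] r9c8 has the single candidate 6, so r9c8=6.
Step 3. [r8c9∈{1,4}] 4 has one home in row 8: r8c9 ⇒ r8c9=4.
Step 4. [r4c2∈{1,3,5,9}] row 4 places 5 nowhere but r4c2 ⇒ r4c2=5.
Step 5. [r6c1∈{3,8,9}] across box 4, 3 lands solely at r6c1 ⇒ r6c1=3.
Step 6. [r8c1∈{1,9}] row 8 places 1 nowhere but r8c1, so r8c1=1.
Step 7. [r8c4∈{9}] r8c4 is down to just 9. So r8c4=9.
Step 8. [r3c4∈{7}] r3c4 has the single candidate 7, so r3c4=7.
Step 9. [r1c2∈{3,7,9}] in row 1, 7 fits only at r1c2 ⇒ r1c2=7.
Step 10. [r9c2∈{9}] r9c2's peers cover all but 9, so r9c2=9.
Step 11. [r5c2∈{1}] nothing but 1 survives at r5c2 ⇒ r5c2=1.
Step 12. [r6c8∈{7,8,9}] col 8 places 8 nowhere but r6c8 ⇒ r6c8=8.
Step 13. [r2c8∈{1,7,9}] in col 8, 7 fits only at r2c8, so r2c8=7.
Step 14. [r4c8∈{1,9}] r4c8 is the only open cell in col 8 admitting 9 ⇒ r4c8=9.
Step 15. [r6c7∈{2}] nothing but 2 survives at r6c7. So r6c7=2.
Step 16. [r5c6∈{2,4,9}] across box 5, 9 lands solely at r5c6, so r5c6=9.
Step 17. [r2c1∈{8,9}] in col 1, 9 fits only at r2c1. So r2c1=9.
Step 18. [r2c3∈{1,5,8}] in row 2, 8 fits only at r2c3. So r2c3=8.
Step 19. [r2c4∈{5,6}] row 2 places 5 nowhere but r2c4 ⇒ r2c4=5.
Step 20. [r9c7∈{3}] r9c7's peers cover all but 3, so r9c7=3.
Step 21. [r5c7∈{4,6}] in row 5, 4 fits only at r5c7, so r5c7=4.
Step 22. [r4c5∈{2}] r4c5's peers cover all but 2, so r4c5=2.
Step 23. [r2c6∈{2,3}] in col 6, 2 fits only at r2c6 ⇒ r2c6=2.
Step 24. [r4c7∈{1}] r4c7 is down to just 1 ⇒ r4c7=1.
Step 25. [r2c9∈{1,6}] r2c9 is the only open cell in row 2 admitting 1. So r2c9=1.
Step 26. [r1c7∈{6,9}] row 1 places 9 nowhere but r1c7 ⇒ r1c7=9.
Step 27. [r3c5∈{9}] r3c5's peers cover all but 9 ⇒ r3c5=9.
Step 28. [r1c4∈{6}] only 6 remains possible at r1c4, so r1c4=6.
Step 29. [r5c1∈{8}] nothing but 8 survives at r5c1, so r5c1=8.
Step 30. [r3c3∈{1}] only 1 remains possible at r3c3. So r3c3=1.
Step 31. [r7c6∈{7}] r7c6 is down to just 7 ⇒ r7c6=7.
Step 32. [r2c7∈{6}] nothing but 6 survives at r2c7, so r2c7=6.
Step 33. [r4c9∈{3}] r4c9 has the single candidate 3 ⇒ r4c9=3.
Step 34. [r1c6∈{3}] nothing but 3 survives at r1c6. So r1c6=3.
Step 35. [r6c9∈{7}] r6c9 has the single candidate 7, so r6c9=7.
Step 36. [r2c2∈{3}] r2c2 is down to just 3 ⇒ r2c2=3.
Step 37. [r9c9∈{5}] only 5 remains possible at r9c9 ⇒ r9c9=5.
Step 38. [r7c8∈{1}] r7c8's peers cover all but 1. So r7c8=1.
Step 39. [r1c3∈{5}] only 5 remains possible at r1c3. So r1c3=5.
Step 40. [r5c3∈{2}] r5c3's peers cover all but 2. So r5c3=2.
Step 41. [r6c3∈{9}] r6c3 is down to just 9, so r6c3=9.
Step 42. [r9c3∈{4}] r9c3's peers cover all but 4. So r9c3=4.
Step 43. [r3c9∈{2}] r3c9's peers cover all but 2 ⇒ r3c9=2.
Step 44. [r4c6∈{4}] r4c6 has the single candidate 4, so r4c6=4.
Step 45. [r9c1∈{7}] r9c1's peers cover all but 7 ⇒ r9c1=7.
Step 46. [r5c9∈{6}] r5c9 has the single candidate 6, so r5c9=6.
Step 47. [r7c3∈{6}] r7c3 is down to just 6. So r7c3=6.

Answer: 2 7 5 6 1 3 9 4 8 / 9 3 8 5 4 2 6 7 1 / 4 6 1 7 9 8 5 3 2 / 6 5 7 8 2 4 1 9 3 / 8 1 2 3 7 9 4 5 6 / 3 4 9 1 6 5 2 8 7 / 5 2 6 4 3 7 8 1 9 / 1 8 3 9 5 6 7 2 4 / 7 9 4 2 8 1 3 6 5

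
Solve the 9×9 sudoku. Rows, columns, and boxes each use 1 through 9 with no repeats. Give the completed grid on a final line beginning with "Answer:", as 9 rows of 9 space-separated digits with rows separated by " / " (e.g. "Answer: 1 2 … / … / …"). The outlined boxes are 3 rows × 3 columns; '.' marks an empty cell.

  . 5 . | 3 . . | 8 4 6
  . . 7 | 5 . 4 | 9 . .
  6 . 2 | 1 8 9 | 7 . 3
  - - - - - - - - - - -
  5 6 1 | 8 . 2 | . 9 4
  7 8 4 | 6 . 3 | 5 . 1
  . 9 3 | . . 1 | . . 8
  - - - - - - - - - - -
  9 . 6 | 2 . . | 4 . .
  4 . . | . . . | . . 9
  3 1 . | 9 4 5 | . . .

Step 1. [r6c8∈{2,6,7}] 7 has one home in box 6: r6c8. So r6c8=7.
Step 2. [r8c7∈{1,2,3,6}] in col 7, 1 fits only at r8c7 ⇒ r8c7=1.
Step 3. [r8c4∈{7}] nothing but 7 survives at r8c4. So r8c4=7.
Step 4. [r5c8∈{2}] r5c8 is down to just 2, so r5c8=2.
Step 5. [r7c9∈{5,7}] in col 9, 5 fits only at r7c9. So r7c9=5.
Step 6. [r8c6∈{6,8}] col 6 places 6 nowhere but r8c6. So r8c6=6.
Step 7. [r9c8∈{6,8}] 6 has one home in col 8: r9c8 ⇒ r9c8=6.
Step 8. [r8c5∈{3}] r8c5 is down to just 3, so r8c5=3.
Step 9. [r8c8∈{8}] r8c8 is down to just 8, so r8c8=8.
Step 10. [r2c9∈{2}] r2c9 is down to just 2. So r2c9=2.
Step 11. [r4c5∈{7}] r4c5 has the single candidate 7, so r4c5=7.
Step 12. [r2c8∈{1}] only 1 remains possible at r2c8 ⇒ r2c8=1.
Step 13. [r8c3∈{5}] r8c3 is down to just 5. So r8c3=5.
Step 14. [r9c3∈{8}] only 8 remains possible at r9c3, so r9c3=8.
Step 15. [r1c5∈{2}] r1c5 is down to just 2 ⇒ r1c5=2.
Step 16. [r6c5∈{5}] r6c5 is down to just 5, so r6c5=5.
Step 17. [r7c5∈{1}] nothing but 1 survives at r7c5. So r7c5=1.
Step 18. [r3c2∈{4}] nothing but 4 survives at r3c2, so r3c2=4.
Step 19. [r2c2∈{3}] r2c2 is down to just 3. So r2c2=3.
Step 20. [r9c7∈{2}] r9c7's peers cover all but 2 ⇒ r9c7=2.
Step 21. [r6c1∈{2}] r6c1's peers cover all but 2 ⇒ r6c1=2.
Step 22. [r7c6∈{8}] r7c6 has the single candidate 8. So r7c6=8.
Step 23. [r1c3∈{9}] r1c3 is down to just 9. So r1c3=9.
Step 24. [r1c6∈{7}] r1c6 has the single candidate 7 ⇒ r1c6=7.
Step 25. [r7c2∈{7}] nothing but 7 survives at r7c2, so r7c2=7.
Step 26. [r2c1∈{8}] nothing but 8 survives at r2c1. So r2c1=8.
Step 27. [r8c2∈{2}] nothing but 2 survives at r8c2. So r8c2=2.
Step 28. [r3c8∈{5}] nothing but 5 survives at r3c8. So r3c8=5.
Step 29. [r6c7∈{6}] r6c7 has the single candidate 6 ⇒ r6c7=6.
Step 30. [r6c4∈{4}] nothing but 4 survives at r6c4, so r6c4=4.
Step 31. [r1c1∈{1}] only 1 remains possible at r1c1 ⇒ r1c1=1.
Step 32. [r4c7∈{3}] r4c7's peers cover all but 3. So r4c7=3.
Step 33. [r7c8∈{3}] r7c8 has the single candidate 3. So r7c8=3.
Step 34. [r5c5∈{9}] only 9 remains possible at r5c5 ⇒ r5c5=9.
Step 35. [r9c9∈{7}] only 7 remains possible at r9c9 ⇒ r9c9=7.
Step 36. [r2c5∈{6}] nothing but 6 survives at r2c5. So r2c5=6.

Answer: 1 5 9 3 2 7 8 4 6 / 8 3 7 5 6 4 9 1 2 / 6 4 2 1 8 9 7 5 3 / 5 6 1 8 7 2 3 9 4 / 7 8 4 6 9 3 5 2 1 / 2 9 3 4 5 1 6 7 8 / 9 7 6 2 1 8 4 3 5 / 4 2 5 7 3 6 1 8 9 / 3 1 8 9 4 5 2 6 7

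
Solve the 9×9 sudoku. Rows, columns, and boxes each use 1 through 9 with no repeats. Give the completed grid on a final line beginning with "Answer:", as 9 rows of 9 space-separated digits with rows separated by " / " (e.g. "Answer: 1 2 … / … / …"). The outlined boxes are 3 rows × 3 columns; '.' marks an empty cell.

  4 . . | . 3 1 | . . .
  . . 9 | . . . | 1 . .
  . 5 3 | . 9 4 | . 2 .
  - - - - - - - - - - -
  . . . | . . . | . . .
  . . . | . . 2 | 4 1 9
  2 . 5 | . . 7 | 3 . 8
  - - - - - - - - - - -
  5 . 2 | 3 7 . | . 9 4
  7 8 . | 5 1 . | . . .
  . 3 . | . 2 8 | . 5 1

Step 1. [r6c8∈{6}] r6c8 is down to just 6, so r6c8=6.
Step 2. [r4c3∈{1,4,6,7,8}] in col 3, 1 fits only at r4c3. So r4c3=1.
Step 3. [r7c6∈{6}] r7c6 has the single candidate 6. So r7c6=6.
Step 4. [r4c8∈{7}] r4c8 is down to just 7. So r4c8=7.
Step 5. [r1c8∈{8}] only 8 remains possible at r1c8, so r1c8=8.
Step 6. [r5c3∈{6,7,8}] in col 3, 8 fits only at r5c3. So r5c3=8.
Step 7. [r5c4∈{6}] r5c4 has the single candidate 6 ⇒ r5c4=6.
Step 8. [r1c3∈{6,7}] col 3 places 7 nowhere but r1c3. So r1c3=7.
Step 9. [r2c5∈{5,6,8}] in col 5, 6 fits only at r2c5 ⇒ r2c5=6.
Step 10. [r6c5∈{4}] r6c5 has the single candidate 4 ⇒ r6c5=4.
Step 11. [r4c6∈{3,5,9}] col 6 places 3 nowhere but r4c6 ⇒ r4c6=3.
Step 12. [r6c2∈{9}] only 9 remains possible at r6c2 ⇒ r6c2=9.
Step 13. [r4c1∈{6}] only 6 remains possible at r4c1. So r4c1=6.
Step 14. [r1c2∈{2,6}] 6 has one home in col 2: r1c2. So r1c2=6.
Step 15. [r1c9∈{5}] only 5 remains possible at r1c9, so r1c9=5.
Step 16. [r4c7∈{2,5}] 5 has one home in col 7: r4c7. So r4c7=5.
Step 17. [r8c3∈{4,6}] row 8 places 4 nowhere but r8c3 ⇒ r8c3=4.
Step 18. [r2c1∈{8}] r2c1's peers cover all but 8. So r2c1=8.
Step 19. [r8c7∈{2,6}] col 7 places 2 nowhere but r8c7 ⇒ r8c7=2.
Step 20. [r8c9∈{3,6}] 6 has one home in row 8: r8c9. So r8c9=6.
Step 21. [r3c9∈{7}] r3c9's peers cover all but 7. So r3c9=7.
Step 22. [r4c4∈{8,9}] in row 4, 9 fits only at r4c4. So r4c4=9.
Step 23. [r1c4∈{2}] r1c4's peers cover all but 2 ⇒ r1c4=2.
Step 24. [r2c8∈{3,4}] in row 2, 4 fits only at r2c8 ⇒ r2c8=4.
Step 25. [r8c8∈{3}] r8c8's peers cover all but 3, so r8c8=3.
Step 26. [r8c6∈{9}] nothing but 9 survives at r8c6, so r8c6=9.
Step 27. [r6c4∈{1}] only 1 remains possible at r6c4 ⇒ r6c4=1.
Step 28. [r7c7∈{8}] r7c7 has the single candidate 8, so r7c7=8.
Step 29. [r5c2∈{7}] r5c2 has the single candidate 7, so r5c2=7.
Step 30. [r9c4∈{4}] only 4 remains possible at r9c4, so r9c4=4.
Step 31. [r5c1∈{3}] r5c1 has the single candidate 3, so r5c1=3.
Step 32. [r9c7∈{7}] only 7 remains possible at r9c7 ⇒ r9c7=7.
Step 33. [r9c1∈{9}] nothing but 9 survives at r9c1, so r9c1=9.
Step 34. [r3c7∈{6}] r3c7 is down to just 6. So r3c7=6.
Step 35. [r2c9∈{3}] r2c9 is down to just 3 ⇒ r2c9=3.
Step 36. [r4c9∈{2}] only 2 remains possible at r4c9. So r4c9=2.
Step 37. [r1c7∈{9}] r1c7 is down to just 9. So r1c7=9.
Step 38. [r9c3∈{6}] r9c3 is down to just 6. So r9c3=6.
Step 39. [r4c5∈{8}] r4c5 is down to just 8. So r4c5=8.
Step 40. [r2c4∈{7}] nothing but 7 survives at r2c4 ⇒ r2c4=7.
Step 41. [r4c2∈{4}] only 4 remains possible at r4c2. So r4c2=4.
Step 42. [r2c2∈{2}] r2c2's peers cover all but 2 ⇒ r2c2=2.
Step 43. [r3c4∈{8}] only 8 remains possible at r3c4, so r3c4=8.
Step 44. [r5c5∈{5}] r5c5 has the single candidate 5 ⇒ r5c5=5.
Step 45. [r3c1∈{1}] only 1 remains possible at r3c1. So r3c1=1.
Step 46. [r2c6∈{5}] nothing but 5 survives at r2c6. So r2c6=5.
Step 47. [r7c2∈{1}] only 1 remains possible at r7c2. So r7c2=1.

Answer: 4 6 7 2 3 1 9 8 5 / 8 2 9 7 6 5 1 4 3 / 1 5 3 8 9 4 6 2 7 / 6 4 1 9 8 3 5 7 2 / 3 7 8 6 5 2 4 1 9 / 2 9 5 1 4 7 3 6 8 / 5 1 2 3 7 6 8 9 4 / 7 8 4 5 1 9 2 3 6 / 9 3 6 4 2 8 7 5 1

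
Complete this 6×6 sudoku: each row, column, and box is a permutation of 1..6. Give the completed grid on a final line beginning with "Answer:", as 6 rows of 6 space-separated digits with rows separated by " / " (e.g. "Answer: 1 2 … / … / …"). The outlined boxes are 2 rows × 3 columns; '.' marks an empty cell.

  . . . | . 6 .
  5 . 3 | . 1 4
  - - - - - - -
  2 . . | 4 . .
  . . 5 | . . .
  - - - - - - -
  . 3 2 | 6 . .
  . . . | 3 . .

Step 1. [r6c2∈{1,4,5,6}] col 2 places 5 nowhere but r6c2. So r6c2=5.
Step 2. [r4c1∈{1,3,4,6}] across col 1, 3 lands solely at r4c1 ⇒ r4c1=3.
Step 3. [r2c4∈{2}] only 2 remains possible at r2c4 ⇒ r2c4=2.
Step 4. [r6c1∈{1,4,6}] r6c1 is the only open cell in col 1 admitting 6 ⇒ r6c1=6.
Step 5. [r3c3∈{1,6}] across col 3, 6 lands solely at r3c3 ⇒ r3c3=6.
Step 6. [r4c4∈{1}] r4c4's peers cover all but 1, so r4c4=1.
Step 7. [r4c5∈{2}] only 2 remains possible at r4c5 ⇒ r4c5=2.
Step 8. [r6c5∈{4}] r6c5 has the single candidate 4. So r6c5=4.
Step 9. [r1c3∈{1,4}] in col 3, 4 fits only at r1c3, so r1c3=4.
Step 10. [r5c5∈{5}] r5c5 is down to just 5. So r5c5=5.
Step 11. [r5c6∈{1}] r5c6's peers cover all but 1, so r5c6=1.
Step 12. [r3c6∈{3,5}] 5 has one home in row 3: r3c6 ⇒ r3c6=5.
Step 13. [r3c2∈{1}] r3c2 is down to just 1 ⇒ r3c2=1.
Step 14. [r4c2∈{4}] nothing but 4 survives at r4c2 ⇒ r4c2=4.
Step 15. [r6c3∈{1}] r6c3 is down to just 1. So r6c3=1.
Step 16. [r1c4∈{5}] r1c4's peers cover all but 5, so r1c4=5.
Step 17. [r6c6∈{2}] r6c6's peers cover all but 2. So r6c6=2.
Step 18. [r5c1∈{4}] r5c1 is down to just 4, so r5c1=4.
Step 19. [r1c6∈{3}] nothing but 3 survives at r1c6 ⇒ r1c6=3.
Step 20. [r1c2∈{2}] r1c2 has the single candidate 2, so r1c2=2.
Step 21. [r2c2∈{6}] nothing but 6 survives at r2c2 ⇒ r2c2=6.
Step 22. [r4c6∈{6}] nothing but 6 survives at r4c6. So r4c6=6.
Step 23. [r1c1∈{1}] nothing but 1 survives at r1c1, so r1c1=1.
Step 24. [r3c5∈{3}] r3c5 is down to just 3, so r3c5=3.

Answer: 1 2 4 5 6 3 / 5 6 3 2 1 4 / 2 1 6 4 3 5 / 3 4 5 1 2 6 / 4 3 2 6 5 1 / 6 5 1 3 4 2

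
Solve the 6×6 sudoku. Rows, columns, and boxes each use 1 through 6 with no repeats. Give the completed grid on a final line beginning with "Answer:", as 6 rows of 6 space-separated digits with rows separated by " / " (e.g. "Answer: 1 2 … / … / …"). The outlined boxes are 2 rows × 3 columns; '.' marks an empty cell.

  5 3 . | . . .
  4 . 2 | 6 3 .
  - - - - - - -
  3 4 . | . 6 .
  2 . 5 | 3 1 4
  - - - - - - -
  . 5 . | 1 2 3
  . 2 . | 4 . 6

Step 1. [r3c4∈{2,5}] across col 4, 5 lands solely at r3c4 ⇒ r3c4=5.
Step 2. [r2c2∈{1}] r2c2 has the single candidate 1 ⇒ r2c2=1.
Step 3. [r5c3∈{4,6}] row 5 places 4 nowhere but r5c3 ⇒ r5c3=4.
Step 4. [r6c3∈{1,3}] r6c3 is the only open cell in row 6 admitting 3. So r6c3=3.
Step 5. [r3c6∈{2}] nothing but 2 survives at r3c6. So r3c6=2.
Step 6. [r1c4∈{2}] r1c4 has the single candidate 2 ⇒ r1c4=2.
Step 7. [r1c3∈{6}] nothing but 6 survives at r1c3, so r1c3=6.
Step 8. [r6c5∈{5}] nothing but 5 survives at r6c5. So r6c5=5.
Step 9. [r1c5∈{4}] r1c5 is down to just 4. So r1c5=4.
Step 10. [r5c1∈{6}] r5c1 is down to just 6 ⇒ r5c1=6.
Step 11. [r6c1∈{1}] r6c1 has the single candidate 1 ⇒ r6c1=1.
Step 12. [r2c6∈{5}] only 5 remains possible at r2c6 ⇒ r2c6=5.
Step 13. [r1c6∈{1}] r1c6 is down to just 1. So r1c6=1.
Step 14. [r3c3∈{1}] r3c3 has the single candidate 1, so r3c3=1.
Step 15. [r4c2∈{6}] r4c2's peers cover all but 6. So r4c2=6.

Answer: 5 3 6 2 4 1 / 4 1 2 6 3 5 / 3 4 1 5 6 2 / 2 6 5 3 1 4 / 6 5 4 1 2 3 / 1 2 3 4 5 6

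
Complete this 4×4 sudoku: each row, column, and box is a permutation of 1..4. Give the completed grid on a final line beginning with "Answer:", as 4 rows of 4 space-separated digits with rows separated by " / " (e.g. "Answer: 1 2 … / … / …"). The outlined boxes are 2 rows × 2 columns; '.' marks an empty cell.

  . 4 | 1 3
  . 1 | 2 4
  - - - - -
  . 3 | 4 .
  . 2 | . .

Step 1. [r4c4∈{1}] r4c4 is down to just 1. So r4c4=1.
Step 2. [r2c1∈{3}] nothing but 3 survives at r2c1 ⇒ r2c1=3.
Step 3. [r3c4∈{2}] only 2 remains possible at r3c4 ⇒ r3c4=2.
Step 4. [r1c1∈{2}] r1c1 is down to just 2 ⇒ r1c1=2.
Step 5. [r3c1∈{1}] r3c1 is down to just 1 ⇒ r3c1=1.
Step 6. [r4c3∈{3}] r4c3 is down to just 3, so r4c3=3.
Step 7. [r4c1∈{4}] r4c1's peers cover all but 4. So r4c1=4.

Answer: 2 4 1 3 / 3 1 2 4 / 1 3 4 2 / 4 2 3 1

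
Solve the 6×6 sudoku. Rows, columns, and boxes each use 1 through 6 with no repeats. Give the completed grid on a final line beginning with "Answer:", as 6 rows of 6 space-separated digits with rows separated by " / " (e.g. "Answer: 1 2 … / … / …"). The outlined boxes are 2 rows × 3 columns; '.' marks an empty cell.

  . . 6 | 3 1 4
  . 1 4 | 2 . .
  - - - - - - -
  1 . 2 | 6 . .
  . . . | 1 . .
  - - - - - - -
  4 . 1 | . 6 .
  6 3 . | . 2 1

Step 1. [r4c3∈{3,5}] r4c3 is the only open cell in col 3 admitting 3 ⇒ r4c3=3.
Step 2. [r4c1∈{5}] nothing but 5 survives at r4c1 ⇒ r4c1=5.
Step 3. [r3c5∈{3,4,5}] across col 5, 3 lands solely at r3c5. So r3c5=3.
Step 4. [r5c4∈{5}] only 5 remains possible at r5c4 ⇒ r5c4=5.
Step 5. [r3c2∈{4}] r3c2's peers cover all but 4. So r3c2=4.
Step 6. [r5c2∈{2}] nothing but 2 survives at r5c2. So r5c2=2.
Step 7. [r3c6∈{5}] r3c6 has the single candidate 5. So r3c6=5.
Step 8. [r4c5∈{4}] r4c5 has the single candidate 4 ⇒ r4c5=4.
Step 9. [r1c1∈{2}] only 2 remains possible at r1c1. So r1c1=2.
Step 10. [r6c3∈{5}] r6c3's peers cover all but 5, so r6c3=5.
Step 11. [r4c2∈{6}] r4c2's peers cover all but 6, so r4c2=6.
Step 12. [r5c6∈{3}] only 3 remains possible at r5c6. So r5c6=3.
Step 13. [r1c2∈{5}] only 5 remains possible at r1c2, so r1c2=5.
Step 14. [r6c4∈{4}] only 4 remains possible at r6c4 ⇒ r6c4=4.
Step 15. [r4c6∈{2}] r4c6 is down to just 2 ⇒ r4c6=2.
Step 16. [r2c5∈{5}] r2c5 has the single candidate 5 ⇒ r2c5=5.
Step 17. [r2c1∈{3}] r2c1 has the single candidate 3. So r2c1=3.
Step 18. [r2c6∈{6}] r2c6 is down to just 6, so r2c6=6.

Answer: 2 5 6 3 1 4 / 3 1 4 2 5 6 / 1 4 2 6 3 5 / 5 6 3 1 4 2 / 4 2 1 5 6 3 / 6 3 5 4 2 1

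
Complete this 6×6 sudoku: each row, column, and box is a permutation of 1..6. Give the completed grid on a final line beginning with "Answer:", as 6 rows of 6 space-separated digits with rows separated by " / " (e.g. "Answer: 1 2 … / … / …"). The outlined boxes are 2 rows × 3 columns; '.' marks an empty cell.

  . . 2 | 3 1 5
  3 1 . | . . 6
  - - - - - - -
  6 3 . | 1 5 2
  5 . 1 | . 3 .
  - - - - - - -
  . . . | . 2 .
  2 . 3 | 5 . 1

Step 1. [r5c3∈{4,5,6}] 6 has one home in col 3: r5c3 ⇒ r5c3=6.
Step 2. [r5c4∈{4}] r5c4 is down to just 4 ⇒ r5c4=4.
Step 3. [r6c2∈{4}] r6c2 has the single candidate 4 ⇒ r6c2=4.
Step 4. [r3c3∈{4}] r3c3 is down to just 4 ⇒ r3c3=4.
Step 5. [r1c1∈{4}] r1c1's peers cover all but 4, so r1c1=4.
Step 6. [r5c6∈{3}] only 3 remains possible at r5c6 ⇒ r5c6=3.
Step 7. [r1c2∈{6}] r1c2's peers cover all but 6, so r1c2=6.
Step 8. [r2c4∈{2}] r2c4's peers cover all but 2. So r2c4=2.
Step 9. [r4c2∈{2}] r4c2 is down to just 2, so r4c2=2.
Step 10. [r4c6∈{4}] nothing but 4 survives at r4c6 ⇒ r4c6=4.
Step 11. [r6c5∈{6}] r6c5 is down to just 6 ⇒ r6c5=6.
Step 12. [r5c1∈{1}] only 1 remains possible at r5c1, so r5c1=1.
Step 13. [r2c3∈{5}] nothing but 5 survives at r2c3, so r2c3=5.
Step 14. [r4c4∈{6}] r4c4 is down to just 6 ⇒ r4c4=6.
Step 15. [r5c2∈{5}] r5c2 has the single candidate 5. So r5c2=5.
Step 16. [r2c5∈{4}] r2c5 is down to just 4. So r2c5=4.

Answer: 4 6 2 3 1 5 / 3 1 5 2 4 6 / 6 3 4 1 5 2 / 5 2 1 6 3 4 / 1 5 6 4 2 3 / 2 4 3 5 6 1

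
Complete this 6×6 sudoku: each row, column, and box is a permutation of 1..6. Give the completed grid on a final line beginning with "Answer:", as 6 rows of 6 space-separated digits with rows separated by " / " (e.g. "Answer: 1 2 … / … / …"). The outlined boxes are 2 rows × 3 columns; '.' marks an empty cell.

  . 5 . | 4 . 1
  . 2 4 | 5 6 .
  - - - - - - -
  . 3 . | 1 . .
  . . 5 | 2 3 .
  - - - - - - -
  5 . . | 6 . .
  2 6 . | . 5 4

Step 1. [r6c3∈{1,3}] across row 6, 1 lands solely at r6c3. So r6c3=1.
Step 2. [r5c3∈{3}] r5c3 has the single candidate 3 ⇒ r5c3=3.
Step 3. [r4c2∈{1,4}] in col 2, 1 fits only at r4c2, so r4c2=1.
Step 4. [r1c1∈{3,6}] r1c1 is the only open cell in row 1 admitting 3. So r1c1=3.
Step 5. [r4c6∈{6}] nothing but 6 survives at r4c6. So r4c6=6.
Step 6. [r3c1∈{4,6}] r3c1 is the only open cell in col 1 admitting 6 ⇒ r3c1=6.
Step 7. [r5c6∈{2}] r5c6's peers cover all but 2 ⇒ r5c6=2.
Step 8. [r5c5∈{1}] r5c5's peers cover all but 1, so r5c5=1.
Step 9. [r1c5∈{2}] r1c5 is down to just 2. So r1c5=2.
Step 10. [r3c5∈{4}] only 4 remains possible at r3c5 ⇒ r3c5=4.
Step 11. [r3c6∈{5}] r3c6 is down to just 5. So r3c6=5.
Step 12. [r4c1∈{4}] r4c1 is down to just 4. So r4c1=4.
Step 13. [r1c3∈{6}] nothing but 6 survives at r1c3 ⇒ r1c3=6.
Step 14. [r2c6∈{3}] nothing but 3 survives at r2c6, so r2c6=3.
Step 15. [r5c2∈{4}] r5c2's peers cover all but 4, so r5c2=4.
Step 16. [r3c3∈{2}] nothing but 2 survives at r3c3. So r3c3=2.
Step 17. [r2c1∈{1}] r2c1 has the single candidate 1, so r2c1=1.
Step 18. [r6c4∈{3}] only 3 remains possible at r6c4. So r6c4=3.

Answer: 3 5 6 4 2 1 / 1 2 4 5 6 3 / 6 3 2 1 4 5 / 4 1 5 2 3 6 / 5 4 3 6 1 2 / 2 6 1 3 5 4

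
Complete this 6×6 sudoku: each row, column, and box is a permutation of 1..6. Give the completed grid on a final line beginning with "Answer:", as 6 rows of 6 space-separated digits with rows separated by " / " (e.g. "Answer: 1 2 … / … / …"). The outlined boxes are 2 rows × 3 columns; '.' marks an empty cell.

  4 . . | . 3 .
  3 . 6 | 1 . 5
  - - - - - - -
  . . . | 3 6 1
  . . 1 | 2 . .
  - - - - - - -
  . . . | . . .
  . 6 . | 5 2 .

Step 1. [r5c4∈{4,6}] r5c4 is the only open cell in col 4 admitting 4, so r5c4=4.
Step 2. [r2c2∈{2}] r2c2 is down to just 2. So r2c2=2.
Step 3. [r4c5∈{4,5}] r4c5 is the only open cell in col 5 admitting 5 ⇒ r4c5=5.
Step 4. [r1c3∈{5}] r1c3's peers cover all but 5. So r1c3=5.
Step 5. [r5c5∈{1}] nothing but 1 survives at r5c5. So r5c5=1.
Step 6. [r4c2∈{3,4}] across row 4, 3 lands solely at r4c2. So r4c2=3.
Step 7. [r5c6∈{3,6}] 6 has one home in row 5: r5c6, so r5c6=6.
Step 8. [r5c3∈{2,3}] 3 has one home in row 5: r5c3. So r5c3=3.
Step 9. [r3c3∈{2,4}] col 3 places 2 nowhere but r3c3. So r3c3=2.
Step 10. [r3c1∈{5}] nothing but 5 survives at r3c1 ⇒ r3c1=5.
Step 11. [r6c3∈{4}] r6c3 has the single candidate 4 ⇒ r6c3=4.
Step 12. [r3c2∈{4}] nothing but 4 survives at r3c2, so r3c2=4.
Step 13. [r1c6∈{2}] only 2 remains possible at r1c6 ⇒ r1c6=2.
Step 14. [r2c5∈{4}] r2c5 has the single candidate 4, so r2c5=4.
Step 15. [r1c2∈{1}] nothing but 1 survives at r1c2 ⇒ r1c2=1.
Step 16. [r4c6∈{4}] r4c6 has the single candidate 4. So r4c6=4.
Step 17. [r4c1∈{6}] r4c1 has the single candidate 6, so r4c1=6.
Step 18. [r5c1∈{2}] r5c1 is down to just 2, so r5c1=2.
Step 19. [r5c2∈{5}] nothing but 5 survives at r5c2, so r5c2=5.
Step 20. [r6c1∈{1}] only 1 remains possible at r6c1. So r6c1=1.
Step 21. [r1c4∈{6}] r1c4's peers cover all but 6. So r1c4=6.
Step 22. [r6c6∈{3}] r6c6 is down to just 3 ⇒ r6c6=3.

Answer: 4 1 5 6 3 2 / 3 2 6 1 4 5 / 5 4 2 3 6 1 / 6 3 1 2 5 4 / 2 5 3 4 1 6 / 1 6 4 5 2 3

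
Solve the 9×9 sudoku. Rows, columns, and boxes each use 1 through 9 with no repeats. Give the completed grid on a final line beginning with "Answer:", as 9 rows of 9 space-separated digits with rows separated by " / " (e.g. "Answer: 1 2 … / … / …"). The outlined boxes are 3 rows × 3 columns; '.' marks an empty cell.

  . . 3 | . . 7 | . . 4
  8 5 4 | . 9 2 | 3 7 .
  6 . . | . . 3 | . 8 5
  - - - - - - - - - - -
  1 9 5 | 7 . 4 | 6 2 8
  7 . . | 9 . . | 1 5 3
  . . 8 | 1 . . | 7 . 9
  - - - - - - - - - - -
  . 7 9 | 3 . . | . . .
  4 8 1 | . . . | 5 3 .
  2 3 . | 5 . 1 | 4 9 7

Step 1. [r9c5∈{6,8}] r9c5 is the only open cell in row 9 admitting 8, so r9c5=8.
Step 2. [r7c6∈{6}] r7c6 has the single candidate 6 ⇒ r7c6=6.
Step 3. [r1c8∈{1,6}] 6 has one home in col 8: r1c8, so r1c8=6.
Step 4. [r5c2∈{2,4,6}] in row 5, 4 fits only at r5c2 ⇒ r5c2=4.
Step 5. [r6c2∈{2,6}] 6 has one home in col 2: r6c2. So r6c2=6.
Step 6. [r6c5∈{2,3,5}] r6c5 is the only open cell in row 6 admitting 2. So r6c5=2.
Step 7. [r3c7∈{2,9}] r3c7 is the only open cell in row 3 admitting 9 ⇒ r3c7=9.
Step 8. [r1c7∈{2}] r1c7's peers cover all but 2, so r1c7=2.
Step 9. [r1c2∈{1}] r1c2 is down to just 1, so r1c2=1.
Step 10. [r7c9∈{1,2}] 2 has one home in row 7: r7c9. So r7c9=2.
Step 11. [r7c5∈{4}] only 4 remains possible at r7c5 ⇒ r7c5=4.
Step 12. [r3c2∈{2}] r3c2 is down to just 2, so r3c2=2.
Step 13. [r3c3∈{7}] r3c3 has the single candidate 7, so r3c3=7.
Step 14. [r6c8∈{4}] only 4 remains possible at r6c8 ⇒ r6c8=4.
Step 15. [r3c4∈{4}] nothing but 4 survives at r3c4. So r3c4=4.
Step 16. [r9c3∈{6}] only 6 remains possible at r9c3, so r9c3=6.
Step 17. [r8c5∈{7}] r8c5 is down to just 7. So r8c5=7.
Step 18. [r8c4∈{2}] nothing but 2 survives at r8c4 ⇒ r8c4=2.
Step 19. [r5c3∈{2}] nothing but 2 survives at r5c3. So r5c3=2.
Step 20. [r2c4∈{6}] only 6 remains possible at r2c4, so r2c4=6.
Step 21. [r1c5∈{5}] nothing but 5 survives at r1c5. So r1c5=5.
Step 22. [r7c1∈{5}] only 5 remains possible at r7c1. So r7c1=5.
Step 23. [r1c4∈{8}] r1c4 is down to just 8. So r1c4=8.
Step 24. [r5c6∈{8}] only 8 remains possible at r5c6. So r5c6=8.
Step 25. [r7c8∈{1}] r7c8 is down to just 1. So r7c8=1.
Step 26. [r3c5∈{1}] r3c5 is down to just 1. So r3c5=1.
Step 27. [r4c5∈{3}] r4c5's peers cover all but 3. So r4c5=3.
Step 28. [r1c1∈{9}] r1c1 is down to just 9 ⇒ r1c1=9.
Step 29. [r8c6∈{9}] nothing but 9 survives at r8c6. So r8c6=9.
Step 30. [r8c9∈{6}] nothing but 6 survives at r8c9. So r8c9=6.
Step 31. [r5c5∈{6}] r5c5's peers cover all but 6. So r5c5=6.
Step 32. [r2c9∈{1}] nothing but 1 survives at r2c9, so r2c9=1.
Step 33. [r7c7∈{8}] r7c7 has the single candidate 8 ⇒ r7c7=8.
Step 34. [r6c6∈{5}] r6c6's peers cover all but 5 ⇒ r6c6=5.
Step 35. [r6c1∈{3}] r6c1 is down to just 3 ⇒ r6c1=3.

Answer: 9 1 3 8 5 7 2 6 4 / 8 5 4 6 9 2 3 7 1 / 6 2 7 4 1 3 9 8 5 / 1 9 5 7 3 4 6 2 8 / 7 4 2 9 6 8 1 5 3 / 3 6 8 1 2 5 7 4 9 / 5 7 9 3 4 6 8 1 2 / 4 8 1 2 7 9 5 3 6 / 2 3 6 5 8 1 4 9 7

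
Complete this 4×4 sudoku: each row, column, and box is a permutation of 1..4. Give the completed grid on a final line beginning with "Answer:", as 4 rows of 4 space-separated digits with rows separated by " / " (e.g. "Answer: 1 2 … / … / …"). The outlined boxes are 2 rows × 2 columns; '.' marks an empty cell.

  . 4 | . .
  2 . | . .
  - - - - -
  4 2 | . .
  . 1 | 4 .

Step 1. [r2c2∈{3}] nothing but 3 survives at r2c2 ⇒ r2c2=3.
Step 2. [r2c3∈{1}] nothing but 1 survives at r2c3 ⇒ r2c3=1.
Step 3. [r3c3∈{3}] nothing but 3 survives at r3c3 ⇒ r3c3=3.
Step 4. [r4c4∈{2}] r4c4 has the single candidate 2 ⇒ r4c4=2.
Step 5. [r4c1∈{3}] r4c1's peers cover all but 3 ⇒ r4c1=3.
Step 6. [r1c3∈{2}] only 2 remains possible at r1c3, so r1c3=2.
Step 7. [r3c4∈{1}] nothing but 1 survives at r3c4, so r3c4=1.
Step 8. [r1c1∈{1}] only 1 remains possible at r1c1. So r1c1=1.
Step 9. [r1c4∈{3}] r1c4 is down to just 3. So r1c4=3.
Step 10. [r2c4∈{4}] r2c4 is down to just 4. So r2c4=4.

Answer: 1 4 2 3 / 2 3 1 4 / 4 2 3 1 / 3 1 4 2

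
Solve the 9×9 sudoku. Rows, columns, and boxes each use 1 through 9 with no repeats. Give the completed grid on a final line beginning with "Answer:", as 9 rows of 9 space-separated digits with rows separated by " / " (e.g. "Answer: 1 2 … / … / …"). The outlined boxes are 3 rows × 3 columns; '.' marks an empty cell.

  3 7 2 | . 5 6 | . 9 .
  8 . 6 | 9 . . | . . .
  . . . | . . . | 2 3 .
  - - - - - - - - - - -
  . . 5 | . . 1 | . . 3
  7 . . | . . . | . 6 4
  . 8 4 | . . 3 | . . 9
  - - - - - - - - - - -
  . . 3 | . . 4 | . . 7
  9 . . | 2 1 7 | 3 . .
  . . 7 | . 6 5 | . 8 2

Step 1. [r7c7∈{1,5,6,9}] 6 has one home in col 7: r7c7 ⇒ r7c7=6.
Step 2. [r5c6∈{2,8,9}] r5c6 is the only open cell in col 6 admitting 9 ⇒ r5c6=9.
Step 3. [r7c4∈{8}] r7c4 is down to just 8. So r7c4=8.
Step 4. [r8c9∈{5}] r8c9 has the single candidate 5. So r8c9=5.
Step 5. [r2c9∈{1}] r2c9 is down to just 1. So r2c9=1.
Step 6. [r5c3∈{1}] only 1 remains possible at r5c3, so r5c3=1.
Step 7. [r7c8∈{1}] r7c8 has the single candidate 1, so r7c8=1.
Step 8. [r2c5∈{2,3,4,7}] r2c5 is the only open cell in row 2 admitting 3 ⇒ r2c5=3.
Step 9. [r8c8∈{4}] r8c8 has the single candidate 4 ⇒ r8c8=4.
Step 10. [r4c2∈{2,6,9}] in row 4, 9 fits only at r4c2, so r4c2=9.
Step 11. [r1c9∈{8}] r1c9 has the single candidate 8, so r1c9=8.
Step 12. [r6c7∈{1,5,7}] in row 6, 1 fits only at r6c7. So r6c7=1.
Step 13. [r5c4∈{5}] nothing but 5 survives at r5c4 ⇒ r5c4=5.
Step 14. [r2c7∈{4,5,7}] across col 7, 5 lands solely at r2c7. So r2c7=5.
Step 15. [r4c7∈{7,8}] r4c7 is the only open cell in col 7 admitting 7. So r4c7=7.
Step 16. [r4c5∈{2,4,8}] 8 has one home in row 4: r4c5 ⇒ r4c5=8.
Step 17. [r3c5∈{4,7}] col 5 places 4 nowhere but r3c5, so r3c5=4.
Step 18. [r3c4∈{1,7}] r3c4 is the only open cell in row 3 admitting 7. So r3c4=7.
Step 19. [r4c8∈{2}] only 2 remains possible at r4c8. So r4c8=2.
Step 20. [r6c4∈{6}] only 6 remains possible at r6c4, so r6c4=6.
Step 21. [r6c1∈{2}] r6c1's peers cover all but 2 ⇒ r6c1=2.
Step 22. [r7c1∈{5}] only 5 remains possible at r7c1, so r7c1=5.
Step 23. [r9c1∈{1,4}] across col 1, 4 lands solely at r9c1. So r9c1=4.
Step 24. [r3c1∈{1}] r3c1's peers cover all but 1. So r3c1=1.
Step 25. [r8c2∈{6}] r8c2 has the single candidate 6 ⇒ r8c2=6.
Step 26. [r5c7∈{8}] only 8 remains possible at r5c7. So r5c7=8.
Step 27. [r2c6∈{2}] nothing but 2 survives at r2c6 ⇒ r2c6=2.
Step 28. [r9c4∈{3}] r9c4 is down to just 3 ⇒ r9c4=3.
Step 29. [r9c2∈{1}] nothing but 1 survives at r9c2 ⇒ r9c2=1.
Step 30. [r7c2∈{2}] r7c2 has the single candidate 2, so r7c2=2.
Step 31. [r7c5∈{9}] r7c5 has the single candidate 9 ⇒ r7c5=9.
Step 32. [r9c7∈{9}] r9c7 is down to just 9 ⇒ r9c7=9.
Step 33. [r3c6∈{8}] r3c6's peers cover all but 8. So r3c6=8.
Step 34. [r5c5∈{2}] r5c5 has the single candidate 2, so r5c5=2.
Step 35. [r4c1∈{6}] r4c1 is down to just 6, so r4c1=6.
Step 36. [r2c8∈{7}] r2c8 is down to just 7. So r2c8=7.
Step 37. [r1c4∈{1}] r1c4 has the single candidate 1, so r1c4=1.
Step 38. [r8c3∈{8}] nothing but 8 survives at r8c3 ⇒ r8c3=8.
Step 39. [r4c4∈{4}] r4c4 is down to just 4, so r4c4=4.
Step 40. [r3c3∈{9}] r3c3 is down to just 9. So r3c3=9.
Step 41. [r6c8∈{5}] nothing but 5 survives at r6c8, so r6c8=5.
Step 42. [r6c5∈{7}] r6c5 is down to just 7. So r6c5=7.
Step 43. [r5c2∈{3}] r5c2 has the single candidate 3, so r5c2=3.
Step 44. [r2c2∈{4}] r2c2's peers cover all but 4, so r2c2=4.
Step 45. [r3c2∈{5}] r3c2's peers cover all but 5. So r3c2=5.
Step 46. [r1c7∈{4}] r1c7 has the single candidate 4. So r1c7=4.
Step 47. [r3c9∈{6}] nothing but 6 survives at r3c9, so r3c9=6.

Answer: 3 7 2 1 5 6 4 9 8 / 8 4 6 9 3 2 5 7 1 / 1 5 9 7 4 8 2 3 6 / 6 9 5 4 8 1 7 2 3 / 7 3 1 5 2 9 8 6 4 / 2 8 4 6 7 3 1 5 9 / 5 2 3 8 9 4 6 1 7 / 9 6 8 2 1 7 3 4 5 / 4 1 7 3 6 5 9 8 2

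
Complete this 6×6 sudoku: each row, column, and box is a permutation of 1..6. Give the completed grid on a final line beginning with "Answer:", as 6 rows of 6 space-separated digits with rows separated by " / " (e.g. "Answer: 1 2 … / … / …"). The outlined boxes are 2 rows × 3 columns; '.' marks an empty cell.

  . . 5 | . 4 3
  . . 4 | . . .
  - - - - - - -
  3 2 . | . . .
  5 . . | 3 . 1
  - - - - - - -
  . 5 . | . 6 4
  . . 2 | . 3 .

Step 1. [r5c1∈{1}] nothing but 1 survives at r5c1. So r5c1=1.
Step 2. [r2c6∈{2,5,6}] in col 6, 2 fits only at r2c6 ⇒ r2c6=2.
Step 3. [r2c1∈{6}] r2c1 has the single candidate 6, so r2c1=6.
Step 4. [r2c5∈{1,5}] 1 has one home in col 5: r2c5 ⇒ r2c5=1.
Step 5. [r3c6∈{5,6}] across col 6, 6 lands solely at r3c6, so r3c6=6.
Step 6. [r2c4∈{5}] r2c4 has the single candidate 5, so r2c4=5.
Step 7. [r6c2∈{4,6}] across row 6, 6 lands solely at r6c2 ⇒ r6c2=6.
Step 8. [r4c2∈{4}] r4c2's peers cover all but 4. So r4c2=4.
Step 9. [r3c4∈{4}] r3c4 is down to just 4, so r3c4=4.
Step 10. [r1c1∈{2}] r1c1 has the single candidate 2 ⇒ r1c1=2.
Step 11. [r5c3∈{3}] nothing but 3 survives at r5c3 ⇒ r5c3=3.
Step 12. [r4c3∈{6}] r4c3 is down to just 6, so r4c3=6.
Step 13. [r6c6∈{5}] r6c6 is down to just 5. So r6c6=5.
Step 14. [r6c1∈{4}] only 4 remains possible at r6c1 ⇒ r6c1=4.
Step 15. [r3c5∈{5}] nothing but 5 survives at r3c5, so r3c5=5.
Step 16. [r1c2∈{1}] r1c2 is down to just 1, so r1c2=1.
Step 17. [r2c2∈{3}] only 3 remains possible at r2c2 ⇒ r2c2=3.
Step 18. [r1c4∈{6}] r1c4 is down to just 6 ⇒ r1c4=6.
Step 19. [r5c4∈{2}] r5c4 is down to just 2. So r5c4=2.
Step 20. [r3c3∈{1}] only 1 remains possible at r3c3. So r3c3=1.
Step 21. [r6c4∈{1}] r6c4 is down to just 1, so r6c4=1.
Step 22. [r4c5∈{2}] r4c5 is down to just 2. So r4c5=2.

Answer: 2 1 5 6 4 3 / 6 3 4 5 1 2 / 3 2 1 4 5 6 / 5 4 6 3 2 1 / 1 5 3 2 6 4 / 4 6 2 1 3 5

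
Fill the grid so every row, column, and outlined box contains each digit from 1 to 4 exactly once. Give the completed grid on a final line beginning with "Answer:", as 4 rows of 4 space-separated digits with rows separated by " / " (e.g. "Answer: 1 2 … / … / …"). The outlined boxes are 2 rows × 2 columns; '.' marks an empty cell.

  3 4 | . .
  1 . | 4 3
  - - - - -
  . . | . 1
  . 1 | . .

Step 1. [r4c4∈{2,4}] across col 4, 4 lands solely at r4c4 ⇒ r4c4=4.
Step 2. [r4c1∈{2}] r4c1's peers cover all but 2. So r4c1=2.
Step 3. [r3c3∈{2,3}] row 3 places 2 nowhere but r3c3. So r3c3=2.
Step 4. [r3c1∈{4}] r3c1's peers cover all but 4. So r3c1=4.
Step 5. [r4c3∈{3}] r4c3 is down to just 3. So r4c3=3.
Step 6. [r3c2∈{3}] nothing but 3 survives at r3c2 ⇒ r3c2=3.
Step 7. [r1c3∈{1}] only 1 remains possible at r1c3, so r1c3=1.
Step 8. [r2c2∈{2}] r2c2 has the single candidate 2 ⇒ r2c2=2.
Step 9. [r1c4∈{2}] nothing but 2 survives at r1c4 ⇒ r1c4=2.

Answer: 3 4 1 2 / 1 2 4 3 / 4 3 2 1 / 2 1 3 4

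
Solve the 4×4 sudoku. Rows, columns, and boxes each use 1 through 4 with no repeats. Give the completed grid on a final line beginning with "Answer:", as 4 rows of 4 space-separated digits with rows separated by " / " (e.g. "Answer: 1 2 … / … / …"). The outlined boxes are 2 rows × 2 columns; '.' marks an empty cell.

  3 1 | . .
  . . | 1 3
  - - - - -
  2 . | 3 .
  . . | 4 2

Step 1. [r2c1∈{4}] r2c1 is down to just 4. So r2c1=4.
Step 2. [r3c2∈{4}] only 4 remains possible at r3c2 ⇒ r3c2=4.
Step 3. [r1c4∈{4}] r1c4's peers cover all but 4 ⇒ r1c4=4.
Step 4. [r3c4∈{1}] r3c4 is down to just 1 ⇒ r3c4=1.
Step 5. [r4c1∈{1}] r4c1 is down to just 1 ⇒ r4c1=1.
Step 6. [r1c3∈{2}] r1c3 has the single candidate 2 ⇒ r1c3=2.
Step 7. [r2c2∈{2}] r2c2 is down to just 2, so r2c2=2.
Step 8. [r4c2∈{3}] r4c2's peers cover all but 3. So r4c2=3.

Answer: 3 1 2 4 / 4 2 1 3 / 2 4 3 1 / 1 3 4 2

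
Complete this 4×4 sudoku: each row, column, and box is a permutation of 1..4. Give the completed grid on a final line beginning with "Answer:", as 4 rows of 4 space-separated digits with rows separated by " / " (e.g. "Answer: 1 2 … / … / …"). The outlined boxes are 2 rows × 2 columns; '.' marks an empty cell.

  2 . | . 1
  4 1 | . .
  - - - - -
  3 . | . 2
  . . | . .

Step 1. [r4c4∈{3,4}] in col 4, 4 fits only at r4c4, so r4c4=4.
Step 2. [r4c3∈{1,3}] r4c3 is the only open cell in row 4 admitting 3 ⇒ r4c3=3.
Step 3. [r3c2∈{4}] nothing but 4 survives at r3c2, so r3c2=4.
Step 4. [r2c3∈{2}] r2c3's peers cover all but 2. So r2c3=2.
Step 5. [r4c2∈{2}] r4c2's peers cover all but 2, so r4c2=2.
Step 6. [r1c3∈{4}] r1c3 is down to just 4 ⇒ r1c3=4.
Step 7. [r4c1∈{1}] r4c1 is down to just 1, so r4c1=1.
Step 8. [r2c4∈{3}] only 3 remains possible at r2c4, so r2c4=3.
Step 9. [r1c2∈{3}] nothing but 3 survives at r1c2 ⇒ r1c2=3.
Step 10. [r3c3∈{1}] r3c3 is down to just 1 ⇒ r3c3=1.

Answer: 2 3 4 1 / 4 1 2 3 / 3 4 1 2 / 1 2 3 4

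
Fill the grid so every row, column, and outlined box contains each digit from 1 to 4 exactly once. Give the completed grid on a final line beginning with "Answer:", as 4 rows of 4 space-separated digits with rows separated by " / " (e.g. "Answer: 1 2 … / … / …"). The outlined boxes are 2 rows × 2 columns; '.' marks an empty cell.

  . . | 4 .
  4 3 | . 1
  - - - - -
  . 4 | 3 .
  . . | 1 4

Step 1. [r4c2∈{2}] r4c2 is down to just 2. So r4c2=2.
Step 2. [r1c1∈{1,2}] col 1 places 2 nowhere but r1c1 ⇒ r1c1=2.
Step 3. [r1c2∈{1}] r1c2 is down to just 1. So r1c2=1.
Step 4. [r1c4∈{3}] r1c4's peers cover all but 3. So r1c4=3.
Step 5. [r2c3∈{2}] r2c3 has the single candidate 2. So r2c3=2.
Step 6. [r4c1∈{3}] nothing but 3 survives at r4c1 ⇒ r4c1=3.
Step 7. [r3c1∈{1}] r3c1's peers cover all but 1. So r3c1=1.
Step 8. [r3c4∈{2}] only 2 remains possible at r3c4 ⇒ r3c4=2.

Answer: 2 1 4 3 / 4 3 2 1 / 1 4 3 2 / 3 2 1 4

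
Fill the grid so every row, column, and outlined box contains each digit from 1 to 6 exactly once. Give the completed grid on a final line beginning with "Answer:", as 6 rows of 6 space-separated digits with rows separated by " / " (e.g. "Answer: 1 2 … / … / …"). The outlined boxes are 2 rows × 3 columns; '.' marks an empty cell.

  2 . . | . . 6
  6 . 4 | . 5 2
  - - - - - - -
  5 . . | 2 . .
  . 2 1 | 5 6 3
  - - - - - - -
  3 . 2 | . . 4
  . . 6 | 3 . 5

Step 1. [r5c5∈{1}] nothing but 1 survives at r5c5. So r5c5=1.
Step 2. [r2c2∈{1,3}] 3 has one home in row 2: r2c2. So r2c2=3.
Step 3. [r1c2∈{1,5}] box 1 places 1 nowhere but r1c2, so r1c2=1.
Step 4. [r6c2∈{4}] r6c2 has the single candidate 4. So r6c2=4.
Step 5. [r1c4∈{4}] nothing but 4 survives at r1c4. So r1c4=4.
Step 6. [r5c4∈{6}] r5c4 is down to just 6 ⇒ r5c4=6.
Step 7. [r5c2∈{5}] r5c2 has the single candidate 5, so r5c2=5.
Step 8. [r3c6∈{1}] r3c6's peers cover all but 1, so r3c6=1.
Step 9. [r6c1∈{1}] r6c1 has the single candidate 1. So r6c1=1.
Step 10. [r2c4∈{1}] r2c4 is down to just 1 ⇒ r2c4=1.
Step 11. [r3c5∈{4}] r3c5 is down to just 4 ⇒ r3c5=4.
Step 12. [r3c3∈{3}] r3c3's peers cover all but 3. So r3c3=3.
Step 13. [r1c3∈{5}] r1c3's peers cover all but 5, so r1c3=5.
Step 14. [r1c5∈{3}] only 3 remains possible at r1c5 ⇒ r1c5=3.
Step 15. [r3c2∈{6}] nothing but 6 survives at r3c2 ⇒ r3c2=6.
Step 16. [r4c1∈{4}] only 4 remains possible at r4c1, so r4c1=4.
Step 17. [r6c5∈{2}] r6c5's peers cover all but 2, so r6c5=2.

Answer: 2 1 5 4 3 6 / 6 3 4 1 5 2 / 5 6 3 2 4 1 / 4 2 1 5 6 3 / 3 5 2 6 1 4 / 1 4 6 3 2 5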